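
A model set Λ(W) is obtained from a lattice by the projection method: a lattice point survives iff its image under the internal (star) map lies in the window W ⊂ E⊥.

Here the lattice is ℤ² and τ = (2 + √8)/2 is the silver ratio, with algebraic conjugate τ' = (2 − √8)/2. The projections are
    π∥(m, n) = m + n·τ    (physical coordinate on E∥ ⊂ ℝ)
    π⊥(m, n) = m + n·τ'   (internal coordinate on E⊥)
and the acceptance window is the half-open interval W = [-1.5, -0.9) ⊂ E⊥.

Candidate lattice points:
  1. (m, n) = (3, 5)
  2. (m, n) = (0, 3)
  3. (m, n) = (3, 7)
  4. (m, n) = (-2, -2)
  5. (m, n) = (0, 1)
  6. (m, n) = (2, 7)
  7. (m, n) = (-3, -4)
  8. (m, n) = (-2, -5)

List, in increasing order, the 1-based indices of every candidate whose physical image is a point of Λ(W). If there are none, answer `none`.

2, 4, 7

τ' = (2−√8)/2 ≈ -0.4142.
candidate 1: (m,n)=(3,5) → π∥ = 3+5·τ ≈ 15.0711, π⊥ = 3+5·τ' ≈ 0.9289 ∉ [-1.5, -0.9) ⇒ out
candidate 2: (m,n)=(0,3) → π∥ = 0+3·τ ≈ 7.2426, π⊥ = 0+3·τ' ≈ -1.2426 ∈ [-1.5, -0.9) ⇒ IN Λ
candidate 3: (m,n)=(3,7) → π∥ = 3+7·τ ≈ 19.8995, π⊥ = 3+7·τ' ≈ 0.1005 ∉ [-1.5, -0.9) ⇒ out
candidate 4: (m,n)=(-2,-2) → π∥ = -2-2·τ ≈ -6.8284, π⊥ = -2-2·τ' ≈ -1.1716 ∈ [-1.5, -0.9) ⇒ IN Λ
candidate 5: (m,n)=(0,1) → π∥ = 0+1·τ ≈ 2.4142, π⊥ = 0+1·τ' ≈ -0.4142 ∉ [-1.5, -0.9) ⇒ out
candidate 6: (m,n)=(2,7) → π∥ = 2+7·τ ≈ 18.8995, π⊥ = 2+7·τ' ≈ -0.8995 ∉ [-1.5, -0.9) ⇒ out
candidate 7: (m,n)=(-3,-4) → π∥ = -3-4·τ ≈ -12.6569, π⊥ = -3-4·τ' ≈ -1.3431 ∈ [-1.5, -0.9) ⇒ IN Λ
candidate 8: (m,n)=(-2,-5) → π∥ = -2-5·τ ≈ -14.0711, π⊥ = -2-5·τ' ≈ 0.0711 ∉ [-1.5, -0.9) ⇒ out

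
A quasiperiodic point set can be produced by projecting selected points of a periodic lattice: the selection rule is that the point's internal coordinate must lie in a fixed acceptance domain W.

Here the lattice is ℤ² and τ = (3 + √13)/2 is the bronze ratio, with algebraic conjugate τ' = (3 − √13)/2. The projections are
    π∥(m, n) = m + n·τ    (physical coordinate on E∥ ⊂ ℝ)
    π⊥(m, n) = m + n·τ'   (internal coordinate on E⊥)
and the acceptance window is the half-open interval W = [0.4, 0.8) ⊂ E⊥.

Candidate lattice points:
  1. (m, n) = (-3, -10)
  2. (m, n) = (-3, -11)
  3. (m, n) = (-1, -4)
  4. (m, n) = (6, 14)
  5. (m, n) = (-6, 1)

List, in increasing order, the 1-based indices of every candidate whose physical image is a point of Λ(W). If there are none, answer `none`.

Compute τ' = (3−√13)/2 = -0.3028, so π⊥(m,n) = m -0.3028·n.
candidate 1: (m,n)=(-3,-10) → π∥ = -3-10·τ ≈ -36.0278, π⊥ = -3-10·τ' ≈ 0.0278 ∉ [0.4, 0.8) ⇒ out
candidate 2: (m,n)=(-3,-11) → π∥ = -3-11·τ ≈ -39.3305, π⊥ = -3-11·τ' ≈ 0.3305 ∉ [0.4, 0.8) ⇒ out
candidate 3: (m,n)=(-1,-4) → π∥ = -1-4·τ ≈ -14.2111, π⊥ = -1-4·τ' ≈ 0.2111 ∉ [0.4, 0.8) ⇒ out
candidate 4: (m,n)=(6,14) → π∥ = 6+14·τ ≈ 52.2389, π⊥ = 6+14·τ' ≈ 1.7611 ∉ [0.4, 0.8) ⇒ out
candidate 5: (m,n)=(-6,1) → π∥ = -6+1·τ ≈ -2.6972, π⊥ = -6+1·τ' ≈ -6.3028 ∉ [0.4, 0.8) ⇒ out

none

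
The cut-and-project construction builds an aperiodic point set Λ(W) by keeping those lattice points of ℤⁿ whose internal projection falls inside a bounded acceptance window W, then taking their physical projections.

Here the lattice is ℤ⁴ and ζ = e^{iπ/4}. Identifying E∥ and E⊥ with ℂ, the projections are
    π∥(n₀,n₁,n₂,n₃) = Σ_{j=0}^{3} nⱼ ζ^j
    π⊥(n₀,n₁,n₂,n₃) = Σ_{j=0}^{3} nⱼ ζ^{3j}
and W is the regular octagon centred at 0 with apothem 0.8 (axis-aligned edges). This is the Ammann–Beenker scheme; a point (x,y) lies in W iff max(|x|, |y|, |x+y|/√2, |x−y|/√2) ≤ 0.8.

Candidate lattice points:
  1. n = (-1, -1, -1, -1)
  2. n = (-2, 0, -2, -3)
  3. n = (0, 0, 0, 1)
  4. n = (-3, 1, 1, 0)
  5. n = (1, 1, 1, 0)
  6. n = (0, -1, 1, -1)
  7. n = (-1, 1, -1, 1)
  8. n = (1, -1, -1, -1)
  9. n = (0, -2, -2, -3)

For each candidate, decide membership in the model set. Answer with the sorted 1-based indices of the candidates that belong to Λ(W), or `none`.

π⊥(n) = n₀ + n₁ζ³ + n₂ζ⁶ + n₃ζ⁹ where ζ = e^{iπ/4}.
candidate 1: n = (-1, -1, -1, -1) → π⊥ ≈ (-1.00000, -0.41421); max(|x|,|y|,|x±y|/√2) = 1.00000 > 0.8 ⇒ ∉ W
candidate 2: n = (-2, 0, -2, -3) → π⊥ ≈ (-4.12132, -0.12132); max(|x|,|y|,|x±y|/√2) = 4.12132 > 0.8 ⇒ ∉ W
candidate 3: n = (0, 0, 0, 1) → π⊥ ≈ (+0.70711, +0.70711); max(|x|,|y|,|x±y|/√2) = 1.00000 > 0.8 ⇒ ∉ W
candidate 4: n = (-3, 1, 1, 0) → π⊥ ≈ (-3.70711, -0.29289); max(|x|,|y|,|x±y|/√2) = 3.70711 > 0.8 ⇒ ∉ W
candidate 5: n = (1, 1, 1, 0) → π⊥ ≈ (+0.29289, -0.29289); max(|x|,|y|,|x±y|/√2) = 0.41421 ≤ 0.8 ⇒ ∈ W
candidate 6: n = (0, -1, 1, -1) → π⊥ ≈ (+0.00000, -2.41421); max(|x|,|y|,|x±y|/√2) = 2.41421 > 0.8 ⇒ ∉ W
candidate 7: n = (-1, 1, -1, 1) → π⊥ ≈ (-1.00000, +2.41421); max(|x|,|y|,|x±y|/√2) = 2.41421 > 0.8 ⇒ ∉ W
candidate 8: n = (1, -1, -1, -1) → π⊥ ≈ (+1.00000, -0.41421); max(|x|,|y|,|x±y|/√2) = 1.00000 > 0.8 ⇒ ∉ W
candidate 9: n = (0, -2, -2, -3) → π⊥ ≈ (-0.70711, -1.53553); max(|x|,|y|,|x±y|/√2) = 1.58579 > 0.8 ⇒ ∉ W

5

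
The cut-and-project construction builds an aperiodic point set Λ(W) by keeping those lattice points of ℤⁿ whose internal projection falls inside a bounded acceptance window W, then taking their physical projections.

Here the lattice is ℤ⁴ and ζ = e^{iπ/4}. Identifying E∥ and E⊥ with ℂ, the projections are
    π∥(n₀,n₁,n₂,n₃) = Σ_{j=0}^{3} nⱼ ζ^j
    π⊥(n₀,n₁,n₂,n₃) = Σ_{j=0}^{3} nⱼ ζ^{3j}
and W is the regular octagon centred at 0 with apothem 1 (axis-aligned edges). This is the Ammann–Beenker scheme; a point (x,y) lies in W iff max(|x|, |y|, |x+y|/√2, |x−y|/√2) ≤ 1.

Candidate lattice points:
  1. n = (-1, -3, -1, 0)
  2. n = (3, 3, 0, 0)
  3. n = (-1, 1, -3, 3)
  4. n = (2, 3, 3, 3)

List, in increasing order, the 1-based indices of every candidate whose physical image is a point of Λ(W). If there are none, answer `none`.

none

With ζ = e^{iπ/4} the internal vectors are ζ^0,ζ^3,ζ^6,ζ^9.
#1 (-1, -3, -1, 0): internal (1.121320, -1.121320); octagon support 1.585786 vs apothem 1 → ∉ W
#2 (3, 3, 0, 0): internal (0.878680, 2.121320); octagon support 2.121320 vs apothem 1 → ∉ W
#3 (-1, 1, -3, 3): internal (0.414214, 5.828427); octagon support 5.828427 vs apothem 1 → ∉ W
#4 (2, 3, 3, 3): internal (2.000000, 1.242641); octagon support 2.292893 vs apothem 1 → ∉ W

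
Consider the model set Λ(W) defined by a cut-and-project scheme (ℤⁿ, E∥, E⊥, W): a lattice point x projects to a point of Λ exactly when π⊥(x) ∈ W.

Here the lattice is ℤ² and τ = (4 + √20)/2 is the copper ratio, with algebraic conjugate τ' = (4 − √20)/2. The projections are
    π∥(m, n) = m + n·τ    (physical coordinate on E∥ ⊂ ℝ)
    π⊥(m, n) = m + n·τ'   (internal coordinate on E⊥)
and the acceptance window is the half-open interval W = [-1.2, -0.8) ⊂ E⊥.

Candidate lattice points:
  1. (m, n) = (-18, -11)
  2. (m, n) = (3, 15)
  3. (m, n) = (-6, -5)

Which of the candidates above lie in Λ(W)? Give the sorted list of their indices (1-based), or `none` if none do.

τ' = (4−√20)/2 ≈ -0.2361.
[1] lift (-18,-11): star map gives -15.4033; window check -1.2 ≤ -15.4033 < -0.8 is false → out
[2] lift (3,15): star map gives -0.5410; window check -1.2 ≤ -0.5410 < -0.8 is false → out
[3] lift (-6,-5): star map gives -4.8197; window check -1.2 ≤ -4.8197 < -0.8 is false → out

none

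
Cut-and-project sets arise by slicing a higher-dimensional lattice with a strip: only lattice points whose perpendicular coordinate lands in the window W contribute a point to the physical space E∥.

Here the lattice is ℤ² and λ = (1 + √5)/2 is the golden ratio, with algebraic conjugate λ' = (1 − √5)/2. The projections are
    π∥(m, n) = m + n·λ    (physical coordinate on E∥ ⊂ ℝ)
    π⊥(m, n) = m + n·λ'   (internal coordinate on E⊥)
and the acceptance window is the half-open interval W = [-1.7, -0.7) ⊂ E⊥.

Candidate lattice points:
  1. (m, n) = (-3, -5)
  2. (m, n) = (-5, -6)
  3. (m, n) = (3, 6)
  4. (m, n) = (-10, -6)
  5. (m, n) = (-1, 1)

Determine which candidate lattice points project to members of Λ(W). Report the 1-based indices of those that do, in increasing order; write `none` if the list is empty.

λ' = (1−√5)/2 ≈ -0.6180.
#1 (-3,-5): internal coord -3 + (-5)·λ' = +0.0902; +0.0902 ∉ [-1.7, -0.7) → out
#2 (-5,-6): internal coord -5 + (-6)·λ' = -1.2918; -1.2918 ∈ [-1.7, -0.7) → IN Λ
#3 (3,6): internal coord 3 + (6)·λ' = -0.7082; -0.7082 ∈ [-1.7, -0.7) → IN Λ
#4 (-10,-6): internal coord -10 + (-6)·λ' = -6.2918; -6.2918 ∉ [-1.7, -0.7) → out
#5 (-1,1): internal coord -1 + (1)·λ' = -1.6180; -1.6180 ∈ [-1.7, -0.7) → IN Λ

2, 3, 5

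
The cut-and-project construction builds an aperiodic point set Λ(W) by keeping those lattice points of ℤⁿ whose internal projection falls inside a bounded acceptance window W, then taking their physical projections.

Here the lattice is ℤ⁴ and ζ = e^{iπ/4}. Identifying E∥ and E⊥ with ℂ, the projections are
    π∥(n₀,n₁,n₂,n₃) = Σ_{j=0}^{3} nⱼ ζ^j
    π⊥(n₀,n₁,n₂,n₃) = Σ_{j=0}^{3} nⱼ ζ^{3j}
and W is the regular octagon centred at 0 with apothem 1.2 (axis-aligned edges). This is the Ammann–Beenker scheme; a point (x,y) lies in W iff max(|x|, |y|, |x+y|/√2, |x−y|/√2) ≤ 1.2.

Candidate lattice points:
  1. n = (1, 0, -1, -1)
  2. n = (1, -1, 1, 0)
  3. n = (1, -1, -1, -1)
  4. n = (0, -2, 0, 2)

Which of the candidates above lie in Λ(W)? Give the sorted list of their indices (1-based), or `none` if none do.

π⊥(n) = n₀ + n₁ζ³ + n₂ζ⁶ + n₃ζ⁹ where ζ = e^{iπ/4}.
#1 (1, 0, -1, -1): internal (0.292893, 0.292893); octagon support 0.414214 vs apothem 1.2 → ∈ W
#2 (1, -1, 1, 0): internal (1.707107, -1.707107); octagon support 2.414214 vs apothem 1.2 → ∉ W
#3 (1, -1, -1, -1): internal (1.000000, -0.414214); octagon support 1.000000 vs apothem 1.2 → ∈ W
#4 (0, -2, 0, 2): internal (2.828427, 0.000000); octagon support 2.828427 vs apothem 1.2 → ∉ W

1, 3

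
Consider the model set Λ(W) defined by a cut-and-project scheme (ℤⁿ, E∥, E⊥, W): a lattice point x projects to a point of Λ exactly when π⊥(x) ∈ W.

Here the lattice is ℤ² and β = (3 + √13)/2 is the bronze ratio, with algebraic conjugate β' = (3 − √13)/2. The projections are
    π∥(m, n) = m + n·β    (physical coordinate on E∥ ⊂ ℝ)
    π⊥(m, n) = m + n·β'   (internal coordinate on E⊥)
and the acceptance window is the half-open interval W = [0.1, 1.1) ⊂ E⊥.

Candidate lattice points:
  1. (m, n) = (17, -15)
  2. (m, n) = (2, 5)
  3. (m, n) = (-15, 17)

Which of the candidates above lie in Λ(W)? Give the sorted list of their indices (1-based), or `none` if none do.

2

Compute β' = (3−√13)/2 = -0.302776, so π⊥(m,n) = m -0.302776·n.
candidate 1: (m,n)=(17,-15) → π∥ = 17-15·β ≈ -32.541635, π⊥ = 17-15·β' ≈ 21.541635 ∉ [0.1, 1.1) ⇒ out
candidate 2: (m,n)=(2,5) → π∥ = 2+5·β ≈ 18.513878, π⊥ = 2+5·β' ≈ 0.486122 ∈ [0.1, 1.1) ⇒ IN Λ
candidate 3: (m,n)=(-15,17) → π∥ = -15+17·β ≈ 41.147186, π⊥ = -15+17·β' ≈ -20.147186 ∉ [0.1, 1.1) ⇒ out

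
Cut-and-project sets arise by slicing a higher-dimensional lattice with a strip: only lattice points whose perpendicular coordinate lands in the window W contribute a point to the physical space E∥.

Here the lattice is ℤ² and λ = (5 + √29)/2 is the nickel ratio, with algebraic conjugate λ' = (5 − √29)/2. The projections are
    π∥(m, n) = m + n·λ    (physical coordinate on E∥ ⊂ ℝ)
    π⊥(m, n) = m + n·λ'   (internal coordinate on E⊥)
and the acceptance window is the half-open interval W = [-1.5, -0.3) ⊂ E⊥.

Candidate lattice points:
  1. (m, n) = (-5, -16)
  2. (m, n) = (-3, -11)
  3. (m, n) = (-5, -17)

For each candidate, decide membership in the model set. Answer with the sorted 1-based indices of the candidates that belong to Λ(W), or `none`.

Compute λ' = (5−√29)/2 = -0.19258, so π⊥(m,n) = m -0.19258·n.
candidate 1: (m,n)=(-5,-16) → π∥ = -5-16·λ ≈ -88.08132, π⊥ = -5-16·λ' ≈ -1.91868 ∉ [-1.5, -0.3) ⇒ out
candidate 2: (m,n)=(-3,-11) → π∥ = -3-11·λ ≈ -60.11841, π⊥ = -3-11·λ' ≈ -0.88159 ∈ [-1.5, -0.3) ⇒ IN Λ
candidate 3: (m,n)=(-5,-17) → π∥ = -5-17·λ ≈ -93.27390, π⊥ = -5-17·λ' ≈ -1.72610 ∉ [-1.5, -0.3) ⇒ out

2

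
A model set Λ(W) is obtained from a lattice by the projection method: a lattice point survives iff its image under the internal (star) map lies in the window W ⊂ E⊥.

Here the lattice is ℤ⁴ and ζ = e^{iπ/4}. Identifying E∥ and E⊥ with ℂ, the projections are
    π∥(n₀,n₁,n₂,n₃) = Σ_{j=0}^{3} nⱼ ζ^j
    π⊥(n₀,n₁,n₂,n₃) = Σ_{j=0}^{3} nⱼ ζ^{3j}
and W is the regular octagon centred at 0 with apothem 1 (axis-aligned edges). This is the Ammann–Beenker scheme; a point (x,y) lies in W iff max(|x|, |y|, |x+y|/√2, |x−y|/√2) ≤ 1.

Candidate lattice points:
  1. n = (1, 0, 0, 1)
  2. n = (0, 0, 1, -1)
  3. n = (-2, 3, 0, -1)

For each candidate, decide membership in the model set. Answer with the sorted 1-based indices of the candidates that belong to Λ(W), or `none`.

π⊥(n) = n₀ + n₁ζ³ + n₂ζ⁶ + n₃ζ⁹ where ζ = e^{iπ/4}.
candidate 1: n = (1, 0, 0, 1) → π⊥ ≈ (+1.707107, +0.707107); max(|x|,|y|,|x±y|/√2) = 1.707107 > 1 ⇒ ∉ W
candidate 2: n = (0, 0, 1, -1) → π⊥ ≈ (-0.707107, -1.707107); max(|x|,|y|,|x±y|/√2) = 1.707107 > 1 ⇒ ∉ W
candidate 3: n = (-2, 3, 0, -1) → π⊥ ≈ (-4.828427, +1.414214); max(|x|,|y|,|x±y|/√2) = 4.828427 > 1 ⇒ ∉ W

none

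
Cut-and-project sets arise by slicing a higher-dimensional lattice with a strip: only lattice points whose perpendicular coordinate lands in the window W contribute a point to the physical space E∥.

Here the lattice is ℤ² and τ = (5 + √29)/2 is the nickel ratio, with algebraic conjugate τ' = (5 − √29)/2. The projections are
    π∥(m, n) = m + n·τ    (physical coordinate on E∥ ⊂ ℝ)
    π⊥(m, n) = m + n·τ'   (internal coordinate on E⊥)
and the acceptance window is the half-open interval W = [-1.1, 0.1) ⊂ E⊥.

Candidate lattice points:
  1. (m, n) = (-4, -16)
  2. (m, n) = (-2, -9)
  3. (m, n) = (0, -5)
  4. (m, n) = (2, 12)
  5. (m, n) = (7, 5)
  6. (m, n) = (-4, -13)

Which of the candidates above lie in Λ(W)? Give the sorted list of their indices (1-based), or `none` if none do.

1, 2, 4

Numerically τ ≈ 5.192582 and τ' = −1/τ ≈ -0.192582.
#1 (-4,-16): internal coord -4 + (-16)·τ' = -0.918682; -0.918682 ∈ [-1.1, 0.1) → IN Λ
#2 (-2,-9): internal coord -2 + (-9)·τ' = -0.266758; -0.266758 ∈ [-1.1, 0.1) → IN Λ
#3 (0,-5): internal coord 0 + (-5)·τ' = +0.962912; +0.962912 ∉ [-1.1, 0.1) → out
#4 (2,12): internal coord 2 + (12)·τ' = -0.310989; -0.310989 ∈ [-1.1, 0.1) → IN Λ
#5 (7,5): internal coord 7 + (5)·τ' = +6.037088; +6.037088 ∉ [-1.1, 0.1) → out
#6 (-4,-13): internal coord -4 + (-13)·τ' = -1.496429; -1.496429 ∉ [-1.1, 0.1) → out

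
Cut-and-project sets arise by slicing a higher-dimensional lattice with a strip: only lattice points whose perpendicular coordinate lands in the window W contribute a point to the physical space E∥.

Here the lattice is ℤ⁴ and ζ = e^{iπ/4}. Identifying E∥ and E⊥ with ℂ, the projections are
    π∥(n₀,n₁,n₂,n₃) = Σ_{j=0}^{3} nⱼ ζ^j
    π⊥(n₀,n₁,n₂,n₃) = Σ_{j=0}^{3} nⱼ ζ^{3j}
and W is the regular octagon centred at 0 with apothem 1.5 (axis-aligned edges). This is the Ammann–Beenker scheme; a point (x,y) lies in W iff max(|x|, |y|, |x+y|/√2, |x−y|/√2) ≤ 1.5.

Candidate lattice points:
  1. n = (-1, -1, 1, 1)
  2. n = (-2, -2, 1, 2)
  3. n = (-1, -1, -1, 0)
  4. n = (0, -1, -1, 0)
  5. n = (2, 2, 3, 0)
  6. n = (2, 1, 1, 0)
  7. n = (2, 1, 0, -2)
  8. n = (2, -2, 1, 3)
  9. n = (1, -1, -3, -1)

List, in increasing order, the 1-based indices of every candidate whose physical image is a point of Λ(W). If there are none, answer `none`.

Internal map: ζ^{3j} for j=0..3 gives (1,0), (−√2/2,√2/2), (0,−1), (√2/2,√2/2).
#1 (-1, -1, 1, 1): internal (0.4142, -1.0000); octagon support 1.0000 vs apothem 1.5 → ∈ W
#2 (-2, -2, 1, 2): internal (0.8284, -1.0000); octagon support 1.2929 vs apothem 1.5 → ∈ W
#3 (-1, -1, -1, 0): internal (-0.2929, 0.2929); octagon support 0.4142 vs apothem 1.5 → ∈ W
#4 (0, -1, -1, 0): internal (0.7071, 0.2929); octagon support 0.7071 vs apothem 1.5 → ∈ W
#5 (2, 2, 3, 0): internal (0.5858, -1.5858); octagon support 1.5858 vs apothem 1.5 → ∉ W
#6 (2, 1, 1, 0): internal (1.2929, -0.2929); octagon support 1.2929 vs apothem 1.5 → ∈ W
#7 (2, 1, 0, -2): internal (-0.1213, -0.7071); octagon support 0.7071 vs apothem 1.5 → ∈ W
#8 (2, -2, 1, 3): internal (5.5355, -0.2929); octagon support 5.5355 vs apothem 1.5 → ∉ W
#9 (1, -1, -3, -1): internal (1.0000, 1.5858); octagon support 1.8284 vs apothem 1.5 → ∉ W

1, 2, 3, 4, 6, 7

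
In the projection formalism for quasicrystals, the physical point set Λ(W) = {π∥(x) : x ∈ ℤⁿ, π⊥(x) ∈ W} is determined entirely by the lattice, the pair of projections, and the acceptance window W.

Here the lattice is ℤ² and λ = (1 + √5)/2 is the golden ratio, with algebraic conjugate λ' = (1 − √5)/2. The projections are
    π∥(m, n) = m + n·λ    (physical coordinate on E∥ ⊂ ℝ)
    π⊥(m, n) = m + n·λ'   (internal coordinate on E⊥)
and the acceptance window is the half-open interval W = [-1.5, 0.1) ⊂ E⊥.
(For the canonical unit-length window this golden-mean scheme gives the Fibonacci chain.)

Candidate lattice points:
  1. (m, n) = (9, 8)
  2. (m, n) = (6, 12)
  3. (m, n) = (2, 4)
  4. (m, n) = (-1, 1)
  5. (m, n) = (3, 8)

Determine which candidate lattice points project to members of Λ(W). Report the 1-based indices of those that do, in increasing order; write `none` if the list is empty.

2, 3

λ' = (1−√5)/2 ≈ -0.618034.
#1 (9,8): internal coord 9 + (8)·λ' = +4.055728; +4.055728 ∉ [-1.5, 0.1) → out
#2 (6,12): internal coord 6 + (12)·λ' = -1.416408; -1.416408 ∈ [-1.5, 0.1) → IN Λ
#3 (2,4): internal coord 2 + (4)·λ' = -0.472136; -0.472136 ∈ [-1.5, 0.1) → IN Λ
#4 (-1,1): internal coord -1 + (1)·λ' = -1.618034; -1.618034 ∉ [-1.5, 0.1) → out
#5 (3,8): internal coord 3 + (8)·λ' = -1.944272; -1.944272 ∉ [-1.5, 0.1) → out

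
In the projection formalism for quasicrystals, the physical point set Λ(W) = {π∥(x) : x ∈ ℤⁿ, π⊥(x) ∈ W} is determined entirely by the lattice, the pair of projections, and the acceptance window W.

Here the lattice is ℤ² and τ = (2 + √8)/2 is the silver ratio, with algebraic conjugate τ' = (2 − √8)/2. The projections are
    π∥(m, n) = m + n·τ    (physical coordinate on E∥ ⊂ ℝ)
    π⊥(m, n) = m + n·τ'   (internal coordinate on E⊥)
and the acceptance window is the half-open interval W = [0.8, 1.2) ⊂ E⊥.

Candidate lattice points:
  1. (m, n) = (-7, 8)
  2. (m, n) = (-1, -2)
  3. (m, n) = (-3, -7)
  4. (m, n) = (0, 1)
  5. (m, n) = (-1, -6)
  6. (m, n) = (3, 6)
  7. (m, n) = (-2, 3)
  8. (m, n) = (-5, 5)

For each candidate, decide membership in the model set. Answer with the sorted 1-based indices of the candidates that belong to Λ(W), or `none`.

none

τ' = (2−√8)/2 ≈ -0.4142.
candidate 1: (m,n)=(-7,8) → π∥ = -7+8·τ ≈ 12.3137, π⊥ = -7+8·τ' ≈ -10.3137 ∉ [0.8, 1.2) ⇒ out
candidate 2: (m,n)=(-1,-2) → π∥ = -1-2·τ ≈ -5.8284, π⊥ = -1-2·τ' ≈ -0.1716 ∉ [0.8, 1.2) ⇒ out
candidate 3: (m,n)=(-3,-7) → π∥ = -3-7·τ ≈ -19.8995, π⊥ = -3-7·τ' ≈ -0.1005 ∉ [0.8, 1.2) ⇒ out
candidate 4: (m,n)=(0,1) → π∥ = 0+1·τ ≈ 2.4142, π⊥ = 0+1·τ' ≈ -0.4142 ∉ [0.8, 1.2) ⇒ out
candidate 5: (m,n)=(-1,-6) → π∥ = -1-6·τ ≈ -15.4853, π⊥ = -1-6·τ' ≈ 1.4853 ∉ [0.8, 1.2) ⇒ out
candidate 6: (m,n)=(3,6) → π∥ = 3+6·τ ≈ 17.4853, π⊥ = 3+6·τ' ≈ 0.5147 ∉ [0.8, 1.2) ⇒ out
candidate 7: (m,n)=(-2,3) → π∥ = -2+3·τ ≈ 5.2426, π⊥ = -2+3·τ' ≈ -3.2426 ∉ [0.8, 1.2) ⇒ out
candidate 8: (m,n)=(-5,5) → π∥ = -5+5·τ ≈ 7.0711, π⊥ = -5+5·τ' ≈ -7.0711 ∉ [0.8, 1.2) ⇒ out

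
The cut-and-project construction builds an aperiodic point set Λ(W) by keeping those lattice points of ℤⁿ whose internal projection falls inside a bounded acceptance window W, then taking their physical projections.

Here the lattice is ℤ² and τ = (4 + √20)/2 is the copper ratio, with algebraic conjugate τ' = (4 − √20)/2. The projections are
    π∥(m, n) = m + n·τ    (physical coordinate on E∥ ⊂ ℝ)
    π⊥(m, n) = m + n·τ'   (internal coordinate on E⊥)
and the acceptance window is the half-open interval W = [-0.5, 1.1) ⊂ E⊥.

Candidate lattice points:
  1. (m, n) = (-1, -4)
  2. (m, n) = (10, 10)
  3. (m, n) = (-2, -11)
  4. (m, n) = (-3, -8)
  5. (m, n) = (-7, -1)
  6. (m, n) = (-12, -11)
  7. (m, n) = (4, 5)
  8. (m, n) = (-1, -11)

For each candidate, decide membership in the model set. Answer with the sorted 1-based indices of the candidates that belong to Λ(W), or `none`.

τ' = (4−√20)/2 ≈ -0.23607.
[1] lift (-1,-4): star map gives -0.05573; window check -0.5 ≤ -0.05573 < 1.1 is true → IN Λ
[2] lift (10,10): star map gives 7.63932; window check -0.5 ≤ 7.63932 < 1.1 is false → out
[3] lift (-2,-11): star map gives 0.59675; window check -0.5 ≤ 0.59675 < 1.1 is true → IN Λ
[4] lift (-3,-8): star map gives -1.11146; window check -0.5 ≤ -1.11146 < 1.1 is false → out
[5] lift (-7,-1): star map gives -6.76393; window check -0.5 ≤ -6.76393 < 1.1 is false → out
[6] lift (-12,-11): star map gives -9.40325; window check -0.5 ≤ -9.40325 < 1.1 is false → out
[7] lift (4,5): star map gives 2.81966; window check -0.5 ≤ 2.81966 < 1.1 is false → out
[8] lift (-1,-11): star map gives 1.59675; window check -0.5 ≤ 1.59675 < 1.1 is false → out

1, 3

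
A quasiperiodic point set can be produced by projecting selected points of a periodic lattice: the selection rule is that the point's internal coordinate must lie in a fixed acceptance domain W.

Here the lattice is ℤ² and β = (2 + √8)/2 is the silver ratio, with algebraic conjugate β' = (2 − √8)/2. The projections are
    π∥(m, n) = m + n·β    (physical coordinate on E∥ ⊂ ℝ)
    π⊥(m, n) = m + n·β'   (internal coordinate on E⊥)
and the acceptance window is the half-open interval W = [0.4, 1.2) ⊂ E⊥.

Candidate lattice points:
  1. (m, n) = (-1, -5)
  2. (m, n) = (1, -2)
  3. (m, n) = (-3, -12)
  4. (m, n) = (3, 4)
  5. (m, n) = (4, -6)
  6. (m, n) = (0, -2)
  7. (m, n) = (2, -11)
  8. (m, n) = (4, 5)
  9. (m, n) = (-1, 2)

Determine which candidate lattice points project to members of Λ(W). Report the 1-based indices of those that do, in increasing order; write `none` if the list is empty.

Numerically β ≈ 2.41421 and β' = −1/β ≈ -0.41421.
#1 (-1,-5): internal coord -1 + (-5)·β' = +1.07107; +1.07107 ∈ [0.4, 1.2) → IN Λ
#2 (1,-2): internal coord 1 + (-2)·β' = +1.82843; +1.82843 ∉ [0.4, 1.2) → out
#3 (-3,-12): internal coord -3 + (-12)·β' = +1.97056; +1.97056 ∉ [0.4, 1.2) → out
#4 (3,4): internal coord 3 + (4)·β' = +1.34315; +1.34315 ∉ [0.4, 1.2) → out
#5 (4,-6): internal coord 4 + (-6)·β' = +6.48528; +6.48528 ∉ [0.4, 1.2) → out
#6 (0,-2): internal coord 0 + (-2)·β' = +0.82843; +0.82843 ∈ [0.4, 1.2) → IN Λ
#7 (2,-11): internal coord 2 + (-11)·β' = +6.55635; +6.55635 ∉ [0.4, 1.2) → out
#8 (4,5): internal coord 4 + (5)·β' = +1.92893; +1.92893 ∉ [0.4, 1.2) → out
#9 (-1,2): internal coord -1 + (2)·β' = -1.82843; -1.82843 ∉ [0.4, 1.2) → out

1, 6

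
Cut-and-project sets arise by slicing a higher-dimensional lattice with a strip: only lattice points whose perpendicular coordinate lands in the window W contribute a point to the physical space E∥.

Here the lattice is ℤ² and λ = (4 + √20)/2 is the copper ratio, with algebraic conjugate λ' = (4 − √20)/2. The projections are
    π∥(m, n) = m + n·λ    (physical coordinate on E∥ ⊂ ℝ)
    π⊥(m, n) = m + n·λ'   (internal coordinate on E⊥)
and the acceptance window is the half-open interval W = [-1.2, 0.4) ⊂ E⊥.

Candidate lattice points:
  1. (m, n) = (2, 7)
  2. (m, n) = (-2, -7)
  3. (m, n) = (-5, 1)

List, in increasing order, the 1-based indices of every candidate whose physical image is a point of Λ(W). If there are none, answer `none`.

Numerically λ ≈ 4.236068 and λ' = −1/λ ≈ -0.236068.
candidate 1: (m,n)=(2,7) → π∥ = 2+7·λ ≈ 31.652476, π⊥ = 2+7·λ' ≈ 0.347524 ∈ [-1.2, 0.4) ⇒ IN Λ
candidate 2: (m,n)=(-2,-7) → π∥ = -2-7·λ ≈ -31.652476, π⊥ = -2-7·λ' ≈ -0.347524 ∈ [-1.2, 0.4) ⇒ IN Λ
candidate 3: (m,n)=(-5,1) → π∥ = -5+1·λ ≈ -0.763932, π⊥ = -5+1·λ' ≈ -5.236068 ∉ [-1.2, 0.4) ⇒ out

1, 2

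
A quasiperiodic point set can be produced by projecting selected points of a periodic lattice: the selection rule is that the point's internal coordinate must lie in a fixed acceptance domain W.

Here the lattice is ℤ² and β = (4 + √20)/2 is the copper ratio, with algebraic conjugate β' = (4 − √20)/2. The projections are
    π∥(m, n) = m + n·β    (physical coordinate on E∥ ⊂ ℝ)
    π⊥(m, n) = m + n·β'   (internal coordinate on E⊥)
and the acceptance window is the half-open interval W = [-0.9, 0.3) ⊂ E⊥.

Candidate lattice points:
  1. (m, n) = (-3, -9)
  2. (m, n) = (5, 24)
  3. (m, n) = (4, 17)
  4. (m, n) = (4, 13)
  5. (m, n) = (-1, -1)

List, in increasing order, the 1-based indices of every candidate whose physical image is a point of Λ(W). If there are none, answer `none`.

1, 2, 3, 5

β' = (4−√20)/2 ≈ -0.2361.
#1 (-3,-9): internal coord -3 + (-9)·β' = -0.8754; -0.8754 ∈ [-0.9, 0.3) → IN Λ
#2 (5,24): internal coord 5 + (24)·β' = -0.6656; -0.6656 ∈ [-0.9, 0.3) → IN Λ
#3 (4,17): internal coord 4 + (17)·β' = -0.0132; -0.0132 ∈ [-0.9, 0.3) → IN Λ
#4 (4,13): internal coord 4 + (13)·β' = +0.9311; +0.9311 ∉ [-0.9, 0.3) → out
#5 (-1,-1): internal coord -1 + (-1)·β' = -0.7639; -0.7639 ∈ [-0.9, 0.3) → IN Λ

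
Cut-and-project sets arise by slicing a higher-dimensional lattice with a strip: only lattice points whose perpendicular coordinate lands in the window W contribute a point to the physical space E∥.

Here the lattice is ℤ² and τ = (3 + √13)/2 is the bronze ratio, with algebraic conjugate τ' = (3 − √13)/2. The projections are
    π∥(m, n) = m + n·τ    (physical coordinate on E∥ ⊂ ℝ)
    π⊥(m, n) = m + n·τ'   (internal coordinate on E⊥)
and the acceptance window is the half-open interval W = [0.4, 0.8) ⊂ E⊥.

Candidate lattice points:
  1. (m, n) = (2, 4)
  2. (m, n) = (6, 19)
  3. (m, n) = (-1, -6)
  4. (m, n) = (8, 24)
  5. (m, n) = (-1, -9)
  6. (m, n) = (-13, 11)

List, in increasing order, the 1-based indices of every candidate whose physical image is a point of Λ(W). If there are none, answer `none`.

1, 4

Compute τ' = (3−√13)/2 = -0.3028, so π⊥(m,n) = m -0.3028·n.
candidate 1: (m,n)=(2,4) → π∥ = 2+4·τ ≈ 15.2111, π⊥ = 2+4·τ' ≈ 0.7889 ∈ [0.4, 0.8) ⇒ IN Λ
candidate 2: (m,n)=(6,19) → π∥ = 6+19·τ ≈ 68.7527, π⊥ = 6+19·τ' ≈ 0.2473 ∉ [0.4, 0.8) ⇒ out
candidate 3: (m,n)=(-1,-6) → π∥ = -1-6·τ ≈ -20.8167, π⊥ = -1-6·τ' ≈ 0.8167 ∉ [0.4, 0.8) ⇒ out
candidate 4: (m,n)=(8,24) → π∥ = 8+24·τ ≈ 87.2666, π⊥ = 8+24·τ' ≈ 0.7334 ∈ [0.4, 0.8) ⇒ IN Λ
candidate 5: (m,n)=(-1,-9) → π∥ = -1-9·τ ≈ -30.7250, π⊥ = -1-9·τ' ≈ 1.7250 ∉ [0.4, 0.8) ⇒ out
candidate 6: (m,n)=(-13,11) → π∥ = -13+11·τ ≈ 23.3305, π⊥ = -13+11·τ' ≈ -16.3305 ∉ [0.4, 0.8) ⇒ out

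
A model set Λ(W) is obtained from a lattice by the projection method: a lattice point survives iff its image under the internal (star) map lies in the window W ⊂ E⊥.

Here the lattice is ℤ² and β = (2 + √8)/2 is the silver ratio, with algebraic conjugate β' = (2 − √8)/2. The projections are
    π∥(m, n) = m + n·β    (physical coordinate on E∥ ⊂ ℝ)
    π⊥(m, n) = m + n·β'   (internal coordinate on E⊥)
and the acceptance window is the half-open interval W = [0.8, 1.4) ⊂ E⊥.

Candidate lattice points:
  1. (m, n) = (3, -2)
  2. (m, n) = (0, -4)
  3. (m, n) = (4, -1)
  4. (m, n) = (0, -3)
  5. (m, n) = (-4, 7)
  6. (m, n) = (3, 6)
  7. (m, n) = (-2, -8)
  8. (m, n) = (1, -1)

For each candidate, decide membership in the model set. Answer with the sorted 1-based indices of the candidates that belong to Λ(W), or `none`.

4, 7

β' = (2−√8)/2 ≈ -0.414214.
#1 (3,-2): internal coord 3 + (-2)·β' = +3.828427; +3.828427 ∉ [0.8, 1.4) → out
#2 (0,-4): internal coord 0 + (-4)·β' = +1.656854; +1.656854 ∉ [0.8, 1.4) → out
#3 (4,-1): internal coord 4 + (-1)·β' = +4.414214; +4.414214 ∉ [0.8, 1.4) → out
#4 (0,-3): internal coord 0 + (-3)·β' = +1.242641; +1.242641 ∈ [0.8, 1.4) → IN Λ
#5 (-4,7): internal coord -4 + (7)·β' = -6.899495; -6.899495 ∉ [0.8, 1.4) → out
#6 (3,6): internal coord 3 + (6)·β' = +0.514719; +0.514719 ∉ [0.8, 1.4) → out
#7 (-2,-8): internal coord -2 + (-8)·β' = +1.313708; +1.313708 ∈ [0.8, 1.4) → IN Λ
#8 (1,-1): internal coord 1 + (-1)·β' = +1.414214; +1.414214 ∉ [0.8, 1.4) → out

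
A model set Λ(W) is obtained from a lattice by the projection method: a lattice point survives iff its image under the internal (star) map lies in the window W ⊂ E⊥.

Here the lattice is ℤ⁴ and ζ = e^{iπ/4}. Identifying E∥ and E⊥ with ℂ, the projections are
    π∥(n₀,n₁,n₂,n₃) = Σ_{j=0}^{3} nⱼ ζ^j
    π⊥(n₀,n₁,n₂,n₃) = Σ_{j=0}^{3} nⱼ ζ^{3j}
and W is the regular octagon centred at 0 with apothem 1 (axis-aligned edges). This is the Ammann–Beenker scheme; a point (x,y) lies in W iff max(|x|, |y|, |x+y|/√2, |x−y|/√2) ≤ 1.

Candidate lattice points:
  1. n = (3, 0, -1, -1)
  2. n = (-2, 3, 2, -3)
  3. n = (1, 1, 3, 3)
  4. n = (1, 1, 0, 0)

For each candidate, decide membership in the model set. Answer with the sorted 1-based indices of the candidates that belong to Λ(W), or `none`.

4

Internal map: ζ^{3j} for j=0..3 gives (1,0), (−√2/2,√2/2), (0,−1), (√2/2,√2/2).
candidate 1: n = (3, 0, -1, -1) → π⊥ ≈ (+2.29289, +0.29289); max(|x|,|y|,|x±y|/√2) = 2.29289 > 1 ⇒ ∉ W
candidate 2: n = (-2, 3, 2, -3) → π⊥ ≈ (-6.24264, -2.00000); max(|x|,|y|,|x±y|/√2) = 6.24264 > 1 ⇒ ∉ W
candidate 3: n = (1, 1, 3, 3) → π⊥ ≈ (+2.41421, -0.17157); max(|x|,|y|,|x±y|/√2) = 2.41421 > 1 ⇒ ∉ W
candidate 4: n = (1, 1, 0, 0) → π⊥ ≈ (+0.29289, +0.70711); max(|x|,|y|,|x±y|/√2) = 0.70711 ≤ 1 ⇒ ∈ W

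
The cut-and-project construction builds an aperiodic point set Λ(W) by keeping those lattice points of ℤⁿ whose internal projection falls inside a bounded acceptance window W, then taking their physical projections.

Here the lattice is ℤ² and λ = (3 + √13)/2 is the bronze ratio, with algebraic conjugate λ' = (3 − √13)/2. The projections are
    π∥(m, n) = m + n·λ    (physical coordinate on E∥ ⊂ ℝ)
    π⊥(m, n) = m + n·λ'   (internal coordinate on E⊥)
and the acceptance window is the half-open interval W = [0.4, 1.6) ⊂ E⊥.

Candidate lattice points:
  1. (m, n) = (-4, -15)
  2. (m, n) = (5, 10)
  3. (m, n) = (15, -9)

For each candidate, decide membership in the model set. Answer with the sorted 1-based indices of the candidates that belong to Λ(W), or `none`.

1

Numerically λ ≈ 3.302776 and λ' = −1/λ ≈ -0.302776.
#1 (-4,-15): internal coord -4 + (-15)·λ' = +0.541635; +0.541635 ∈ [0.4, 1.6) → IN Λ
#2 (5,10): internal coord 5 + (10)·λ' = +1.972244; +1.972244 ∉ [0.4, 1.6) → out
#3 (15,-9): internal coord 15 + (-9)·λ' = +17.724981; +17.724981 ∉ [0.4, 1.6) → out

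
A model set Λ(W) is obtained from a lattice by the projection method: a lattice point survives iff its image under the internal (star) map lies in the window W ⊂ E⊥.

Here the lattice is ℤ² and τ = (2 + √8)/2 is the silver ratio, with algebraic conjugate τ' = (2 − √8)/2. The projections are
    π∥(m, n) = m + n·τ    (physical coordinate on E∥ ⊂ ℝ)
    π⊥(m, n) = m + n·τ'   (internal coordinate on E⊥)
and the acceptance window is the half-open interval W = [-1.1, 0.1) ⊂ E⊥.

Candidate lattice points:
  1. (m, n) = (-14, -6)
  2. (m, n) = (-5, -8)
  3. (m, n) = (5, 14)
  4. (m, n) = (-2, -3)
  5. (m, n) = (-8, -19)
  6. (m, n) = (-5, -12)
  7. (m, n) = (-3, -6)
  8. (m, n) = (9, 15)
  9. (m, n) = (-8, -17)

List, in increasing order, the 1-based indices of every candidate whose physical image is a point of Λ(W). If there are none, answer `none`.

3, 4, 5, 6, 7, 9

Compute τ' = (2−√8)/2 = -0.414214, so π⊥(m,n) = m -0.414214·n.
#1 (-14,-6): internal coord -14 + (-6)·τ' = -11.514719; -11.514719 ∉ [-1.1, 0.1) → out
#2 (-5,-8): internal coord -5 + (-8)·τ' = -1.686292; -1.686292 ∉ [-1.1, 0.1) → out
#3 (5,14): internal coord 5 + (14)·τ' = -0.798990; -0.798990 ∈ [-1.1, 0.1) → IN Λ
#4 (-2,-3): internal coord -2 + (-3)·τ' = -0.757359; -0.757359 ∈ [-1.1, 0.1) → IN Λ
#5 (-8,-19): internal coord -8 + (-19)·τ' = -0.129942; -0.129942 ∈ [-1.1, 0.1) → IN Λ
#6 (-5,-12): internal coord -5 + (-12)·τ' = -0.029437; -0.029437 ∈ [-1.1, 0.1) → IN Λ
#7 (-3,-6): internal coord -3 + (-6)·τ' = -0.514719; -0.514719 ∈ [-1.1, 0.1) → IN Λ
#8 (9,15): internal coord 9 + (15)·τ' = +2.786797; +2.786797 ∉ [-1.1, 0.1) → out
#9 (-8,-17): internal coord -8 + (-17)·τ' = -0.958369; -0.958369 ∈ [-1.1, 0.1) → IN Λ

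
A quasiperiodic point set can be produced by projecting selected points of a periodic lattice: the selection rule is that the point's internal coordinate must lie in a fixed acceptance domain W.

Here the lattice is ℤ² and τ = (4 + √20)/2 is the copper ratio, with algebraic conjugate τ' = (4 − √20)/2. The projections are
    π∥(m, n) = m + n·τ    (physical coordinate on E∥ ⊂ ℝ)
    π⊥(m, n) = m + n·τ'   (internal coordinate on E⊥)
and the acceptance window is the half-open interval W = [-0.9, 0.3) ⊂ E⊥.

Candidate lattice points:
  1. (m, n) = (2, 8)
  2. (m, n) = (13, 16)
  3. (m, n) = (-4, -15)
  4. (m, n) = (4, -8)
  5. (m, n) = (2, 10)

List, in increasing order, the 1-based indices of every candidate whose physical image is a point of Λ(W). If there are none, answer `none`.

Numerically τ ≈ 4.2361 and τ' = −1/τ ≈ -0.2361.
[1] lift (2,8): star map gives 0.1115; window check -0.9 ≤ 0.1115 < 0.3 is true → IN Λ
[2] lift (13,16): star map gives 9.2229; window check -0.9 ≤ 9.2229 < 0.3 is false → out
[3] lift (-4,-15): star map gives -0.4590; window check -0.9 ≤ -0.4590 < 0.3 is true → IN Λ
[4] lift (4,-8): star map gives 5.8885; window check -0.9 ≤ 5.8885 < 0.3 is false → out
[5] lift (2,10): star map gives -0.3607; window check -0.9 ≤ -0.3607 < 0.3 is true → IN Λ

1, 3, 5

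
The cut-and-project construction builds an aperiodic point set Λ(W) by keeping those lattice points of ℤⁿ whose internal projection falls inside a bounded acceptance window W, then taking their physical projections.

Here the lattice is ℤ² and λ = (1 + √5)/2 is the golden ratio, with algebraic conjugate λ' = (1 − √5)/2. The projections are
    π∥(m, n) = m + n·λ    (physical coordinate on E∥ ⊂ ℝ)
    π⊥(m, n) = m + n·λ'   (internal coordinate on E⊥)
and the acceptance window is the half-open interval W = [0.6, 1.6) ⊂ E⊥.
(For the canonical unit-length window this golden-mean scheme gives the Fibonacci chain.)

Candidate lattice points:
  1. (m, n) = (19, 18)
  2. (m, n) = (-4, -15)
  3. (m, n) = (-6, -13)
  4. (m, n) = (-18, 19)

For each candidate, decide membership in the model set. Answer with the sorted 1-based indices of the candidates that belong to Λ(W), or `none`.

none

Numerically λ ≈ 1.6180 and λ' = −1/λ ≈ -0.6180.
candidate 1: (m,n)=(19,18) → π∥ = 19+18·λ ≈ 48.1246, π⊥ = 19+18·λ' ≈ 7.8754 ∉ [0.6, 1.6) ⇒ out
candidate 2: (m,n)=(-4,-15) → π∥ = -4-15·λ ≈ -28.2705, π⊥ = -4-15·λ' ≈ 5.2705 ∉ [0.6, 1.6) ⇒ out
candidate 3: (m,n)=(-6,-13) → π∥ = -6-13·λ ≈ -27.0344, π⊥ = -6-13·λ' ≈ 2.0344 ∉ [0.6, 1.6) ⇒ out
candidate 4: (m,n)=(-18,19) → π∥ = -18+19·λ ≈ 12.7426, π⊥ = -18+19·λ' ≈ -29.7426 ∉ [0.6, 1.6) ⇒ out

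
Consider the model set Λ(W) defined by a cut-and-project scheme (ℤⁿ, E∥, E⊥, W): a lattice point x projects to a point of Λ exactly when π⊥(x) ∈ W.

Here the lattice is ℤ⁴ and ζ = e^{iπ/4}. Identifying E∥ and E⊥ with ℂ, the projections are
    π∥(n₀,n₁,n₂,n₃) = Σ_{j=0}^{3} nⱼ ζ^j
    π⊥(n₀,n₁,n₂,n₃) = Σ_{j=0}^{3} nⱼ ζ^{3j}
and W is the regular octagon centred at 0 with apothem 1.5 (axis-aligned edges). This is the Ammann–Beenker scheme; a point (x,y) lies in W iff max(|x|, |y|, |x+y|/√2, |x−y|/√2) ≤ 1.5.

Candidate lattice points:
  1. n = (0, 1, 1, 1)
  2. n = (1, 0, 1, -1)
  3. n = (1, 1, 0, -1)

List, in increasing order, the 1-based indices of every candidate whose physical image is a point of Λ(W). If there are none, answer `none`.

1, 3

π⊥(n) = n₀ + n₁ζ³ + n₂ζ⁶ + n₃ζ⁹ where ζ = e^{iπ/4}.
#1 (0, 1, 1, 1): internal (0.000000, 0.414214); octagon support 0.414214 vs apothem 1.5 → ∈ W
#2 (1, 0, 1, -1): internal (0.292893, -1.707107); octagon support 1.707107 vs apothem 1.5 → ∉ W
#3 (1, 1, 0, -1): internal (-0.414214, 0.000000); octagon support 0.414214 vs apothem 1.5 → ∈ W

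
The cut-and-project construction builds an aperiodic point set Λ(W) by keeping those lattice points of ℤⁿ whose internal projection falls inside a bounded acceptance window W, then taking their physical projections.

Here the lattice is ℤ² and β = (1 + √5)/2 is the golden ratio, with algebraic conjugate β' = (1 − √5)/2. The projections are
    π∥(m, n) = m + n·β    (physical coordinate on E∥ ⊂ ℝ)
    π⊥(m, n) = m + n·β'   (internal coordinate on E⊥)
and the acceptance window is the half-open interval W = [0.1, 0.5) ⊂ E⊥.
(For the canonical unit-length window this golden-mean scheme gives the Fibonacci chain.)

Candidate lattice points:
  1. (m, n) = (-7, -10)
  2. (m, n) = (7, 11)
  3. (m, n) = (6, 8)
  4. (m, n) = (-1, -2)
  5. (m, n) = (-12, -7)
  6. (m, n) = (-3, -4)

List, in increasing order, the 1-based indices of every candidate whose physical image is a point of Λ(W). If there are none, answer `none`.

2, 4

β' = (1−√5)/2 ≈ -0.618034.
candidate 1: (m,n)=(-7,-10) → π∥ = -7-10·β ≈ -23.180340, π⊥ = -7-10·β' ≈ -0.819660 ∉ [0.1, 0.5) ⇒ out
candidate 2: (m,n)=(7,11) → π∥ = 7+11·β ≈ 24.798374, π⊥ = 7+11·β' ≈ 0.201626 ∈ [0.1, 0.5) ⇒ IN Λ
candidate 3: (m,n)=(6,8) → π∥ = 6+8·β ≈ 18.944272, π⊥ = 6+8·β' ≈ 1.055728 ∉ [0.1, 0.5) ⇒ out
candidate 4: (m,n)=(-1,-2) → π∥ = -1-2·β ≈ -4.236068, π⊥ = -1-2·β' ≈ 0.236068 ∈ [0.1, 0.5) ⇒ IN Λ
candidate 5: (m,n)=(-12,-7) → π∥ = -12-7·β ≈ -23.326238, π⊥ = -12-7·β' ≈ -7.673762 ∉ [0.1, 0.5) ⇒ out
candidate 6: (m,n)=(-3,-4) → π∥ = -3-4·β ≈ -9.472136, π⊥ = -3-4·β' ≈ -0.527864 ∉ [0.1, 0.5) ⇒ out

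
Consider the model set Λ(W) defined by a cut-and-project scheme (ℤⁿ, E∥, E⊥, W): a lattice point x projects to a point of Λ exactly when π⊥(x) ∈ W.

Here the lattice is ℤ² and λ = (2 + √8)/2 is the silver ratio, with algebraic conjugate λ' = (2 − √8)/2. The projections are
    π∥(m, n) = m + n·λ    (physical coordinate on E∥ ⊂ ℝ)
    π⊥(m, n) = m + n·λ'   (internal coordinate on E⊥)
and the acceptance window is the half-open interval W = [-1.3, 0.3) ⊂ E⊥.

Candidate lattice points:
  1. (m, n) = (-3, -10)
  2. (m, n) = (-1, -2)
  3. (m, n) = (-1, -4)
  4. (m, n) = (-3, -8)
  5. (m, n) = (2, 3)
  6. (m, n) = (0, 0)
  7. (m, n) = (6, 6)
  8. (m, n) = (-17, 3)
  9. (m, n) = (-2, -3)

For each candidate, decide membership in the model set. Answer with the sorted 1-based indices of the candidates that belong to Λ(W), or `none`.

2, 6, 9

Compute λ' = (2−√8)/2 = -0.4142, so π⊥(m,n) = m -0.4142·n.
#1 (-3,-10): internal coord -3 + (-10)·λ' = +1.1421; +1.1421 ∉ [-1.3, 0.3) → out
#2 (-1,-2): internal coord -1 + (-2)·λ' = -0.1716; -0.1716 ∈ [-1.3, 0.3) → IN Λ
#3 (-1,-4): internal coord -1 + (-4)·λ' = +0.6569; +0.6569 ∉ [-1.3, 0.3) → out
#4 (-3,-8): internal coord -3 + (-8)·λ' = +0.3137; +0.3137 ∉ [-1.3, 0.3) → out
#5 (2,3): internal coord 2 + (3)·λ' = +0.7574; +0.7574 ∉ [-1.3, 0.3) → out
#6 (0,0): internal coord 0 + (0)·λ' = +0.0000; +0.0000 ∈ [-1.3, 0.3) → IN Λ
#7 (6,6): internal coord 6 + (6)·λ' = +3.5147; +3.5147 ∉ [-1.3, 0.3) → out
#8 (-17,3): internal coord -17 + (3)·λ' = -18.2426; -18.2426 ∉ [-1.3, 0.3) → out
#9 (-2,-3): internal coord -2 + (-3)·λ' = -0.7574; -0.7574 ∈ [-1.3, 0.3) → IN Λ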